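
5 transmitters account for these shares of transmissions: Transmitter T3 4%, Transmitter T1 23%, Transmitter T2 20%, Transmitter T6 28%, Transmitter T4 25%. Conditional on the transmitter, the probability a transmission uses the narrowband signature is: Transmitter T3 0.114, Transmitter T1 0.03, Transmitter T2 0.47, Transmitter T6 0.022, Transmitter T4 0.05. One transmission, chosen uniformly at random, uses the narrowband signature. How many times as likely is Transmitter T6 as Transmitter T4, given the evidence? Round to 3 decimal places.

0.493

Unnormalized posteriors (prior × likelihood):
  Transmitter T3: 0.04 × 0.114 = 0.00456
  Transmitter T1: 0.23 × 0.03 = 0.0069
  Transmitter T2: 0.2 × 0.47 = 0.094
  Transmitter T6: 0.28 × 0.022 = 0.00616
  Transmitter T4: 0.25 × 0.05 = 0.0125
Normalizing constant = 0.12412.
The ratio is 0.00616 / 0.0125 (the normalizer cancels) = 0.493.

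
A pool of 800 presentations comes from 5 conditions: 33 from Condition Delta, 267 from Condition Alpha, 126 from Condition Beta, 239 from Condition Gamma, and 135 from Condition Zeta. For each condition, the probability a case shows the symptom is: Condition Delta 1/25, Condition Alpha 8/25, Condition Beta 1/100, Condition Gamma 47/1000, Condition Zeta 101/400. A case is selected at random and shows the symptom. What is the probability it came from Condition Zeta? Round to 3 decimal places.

By Bayes' rule, posterior ∝ prior × likelihood:
  Condition Delta: 0.04125 × 0.04 = 0.00165
  Condition Alpha: 0.33375 × 0.32 = 0.1068
  Condition Beta: 0.1575 × 0.01 = 0.001575
  Condition Gamma: 0.29875 × 0.047 = 0.01404125
  Condition Zeta: 0.16875 × 0.2525 = 0.042609375
Sum = 0.166675625.
P(Condition Zeta | evidence) = 0.042609375 / 0.166675625 ≈ 0.256.

0.256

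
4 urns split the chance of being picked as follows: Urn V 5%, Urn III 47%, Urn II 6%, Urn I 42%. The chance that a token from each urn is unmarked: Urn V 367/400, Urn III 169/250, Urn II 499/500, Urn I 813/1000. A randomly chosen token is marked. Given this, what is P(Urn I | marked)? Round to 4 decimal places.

Taking complements, P(marked | each) = Urn V 0.0825, Urn III 0.324, Urn II 0.002, Urn I 0.187.
By Bayes' rule, posterior ∝ prior × likelihood:
  Urn V: 0.05 × 0.0825 = 0.004125
  Urn III: 0.47 × 0.324 = 0.15228
  Urn II: 0.06 × 0.002 = 0.00012
  Urn I: 0.42 × 0.187 = 0.07854
Sum = 0.235065.
P(Urn I | evidence) = 0.07854 / 0.235065 ≈ 0.3341.

0.3341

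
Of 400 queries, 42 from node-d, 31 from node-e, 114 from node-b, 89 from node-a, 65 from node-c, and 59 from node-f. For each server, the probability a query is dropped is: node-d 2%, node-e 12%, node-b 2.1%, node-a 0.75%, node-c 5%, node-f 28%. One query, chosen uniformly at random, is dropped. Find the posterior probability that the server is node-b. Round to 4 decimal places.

Unnormalized posteriors (prior × likelihood):
  node-d: 0.105 × 0.02 = 0.0021
  node-e: 0.0775 × 0.12 = 0.0093
  node-b: 0.285 × 0.021 = 0.005985
  node-a: 0.2225 × 0.0075 = 0.00166875
  node-c: 0.1625 × 0.05 = 0.008125
  node-f: 0.1475 × 0.28 = 0.0413
Normalizing constant = 0.06847875.
P(node-b | evidence) = 0.005985 / 0.06847875 ≈ 0.0874.

0.0874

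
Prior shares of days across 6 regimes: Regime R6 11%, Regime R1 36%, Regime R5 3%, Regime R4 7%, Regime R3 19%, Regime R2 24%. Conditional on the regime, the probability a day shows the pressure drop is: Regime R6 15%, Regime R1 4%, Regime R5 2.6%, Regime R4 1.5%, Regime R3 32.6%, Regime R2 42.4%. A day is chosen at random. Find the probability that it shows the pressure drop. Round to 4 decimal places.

By Bayes' rule, posterior ∝ prior × likelihood:
  Regime R6: 0.11 × 0.15 = 0.0165
  Regime R1: 0.36 × 0.04 = 0.0144
  Regime R5: 0.03 × 0.026 = 0.00078
  Regime R4: 0.07 × 0.015 = 0.00105
  Regime R3: 0.19 × 0.326 = 0.06194
  Regime R2: 0.24 × 0.424 = 0.10176
P(drop) = 0.0165 + 0.0144 + 0.00078 + 0.00105 + 0.06194 + 0.10176 = 0.19643 → 0.1964.

0.1964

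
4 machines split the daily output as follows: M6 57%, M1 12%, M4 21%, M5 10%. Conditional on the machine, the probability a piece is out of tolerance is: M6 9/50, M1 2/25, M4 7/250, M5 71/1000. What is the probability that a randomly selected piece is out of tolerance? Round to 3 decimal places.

0.125

By Bayes' rule, posterior ∝ prior × likelihood:
  M6: 0.57 × 0.18 = 0.1026
  M1: 0.12 × 0.08 = 0.0096
  M4: 0.21 × 0.028 = 0.00588
  M5: 0.1 × 0.071 = 0.0071
P(oversize) = 0.1026 + 0.0096 + 0.00588 + 0.0071 = 0.12518 → 0.125.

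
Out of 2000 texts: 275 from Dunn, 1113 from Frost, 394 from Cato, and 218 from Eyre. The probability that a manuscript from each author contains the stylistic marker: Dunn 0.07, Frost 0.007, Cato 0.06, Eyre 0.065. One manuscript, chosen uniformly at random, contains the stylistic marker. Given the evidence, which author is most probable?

Compute prior × likelihood for every hypothesis:
  Dunn: 0.1375 × 0.07 = 0.009625
  Frost: 0.5565 × 0.007 = 0.0038955
  Cato: 0.197 × 0.06 = 0.01182
  Eyre: 0.109 × 0.065 = 0.007085
Normalizing constant = 0.0324255.
Largest term belongs to Cato, so Cato is most probable.

Cato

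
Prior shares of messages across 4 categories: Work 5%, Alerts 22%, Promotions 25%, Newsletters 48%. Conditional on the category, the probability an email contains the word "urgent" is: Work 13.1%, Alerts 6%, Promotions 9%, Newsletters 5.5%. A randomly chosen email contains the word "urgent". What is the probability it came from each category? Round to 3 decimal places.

Work 0.095, Alerts 0.192, Promotions 0.328, Newsletters 0.385

Unnormalized posteriors (prior × likelihood):
  Work: 0.05 × 0.131 = 0.00655
  Alerts: 0.22 × 0.06 = 0.0132
  Promotions: 0.25 × 0.09 = 0.0225
  Newsletters: 0.48 × 0.055 = 0.0264
Sum = 0.06865.
P(Work | urgent-flag) = 0.00655/0.06865 ≈ 0.095
P(Alerts | urgent-flag) = 0.0132/0.06865 ≈ 0.192
P(Promotions | urgent-flag) = 0.0225/0.06865 ≈ 0.328
P(Newsletters | urgent-flag) = 0.0264/0.06865 ≈ 0.385
(Check: 0.095+0.192+0.328+0.385 = 1.000.)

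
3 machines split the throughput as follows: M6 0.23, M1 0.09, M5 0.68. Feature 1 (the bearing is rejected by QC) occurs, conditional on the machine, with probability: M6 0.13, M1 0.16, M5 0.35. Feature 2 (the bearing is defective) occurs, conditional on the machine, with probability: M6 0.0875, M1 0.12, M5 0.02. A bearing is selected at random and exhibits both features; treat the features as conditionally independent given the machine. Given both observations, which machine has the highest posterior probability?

Compute prior × likelihood for every hypothesis:
  M6: 0.23 × 0.13 × 0.0875 = 0.00261625
  M1: 0.09 × 0.16 × 0.12 = 0.001728
  M5: 0.68 × 0.35 × 0.02 = 0.00476
Sum = 0.00910425.
Largest term belongs to M5, so M5 is most probable.

M5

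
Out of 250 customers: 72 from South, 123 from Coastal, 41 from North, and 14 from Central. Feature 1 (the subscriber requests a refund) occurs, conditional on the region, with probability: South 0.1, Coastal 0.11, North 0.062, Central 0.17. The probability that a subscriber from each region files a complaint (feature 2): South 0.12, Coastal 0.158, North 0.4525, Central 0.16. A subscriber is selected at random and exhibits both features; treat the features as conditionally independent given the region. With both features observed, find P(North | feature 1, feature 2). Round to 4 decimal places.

Prior × likelihood for each hypothesis:
  South: 0.288 × 0.1 × 0.12 = 0.003456
  Coastal: 0.492 × 0.11 × 0.158 = 0.00855096
  North: 0.164 × 0.062 × 0.4525 = 0.00460102
  Central: 0.056 × 0.17 × 0.16 = 0.0015232
Normalizing constant = 0.01813118.
P(North | evidence) = 0.00460102 / 0.01813118 ≈ 0.2538.

0.2538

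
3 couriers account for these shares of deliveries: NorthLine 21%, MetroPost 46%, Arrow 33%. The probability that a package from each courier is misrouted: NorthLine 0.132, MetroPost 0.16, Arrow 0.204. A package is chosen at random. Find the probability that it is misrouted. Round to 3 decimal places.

Prior × likelihood for each hypothesis:
  NorthLine: 0.21 × 0.132 = 0.02772
  MetroPost: 0.46 × 0.16 = 0.0736
  Arrow: 0.33 × 0.204 = 0.06732
P(misrouted) = 0.02772 + 0.0736 + 0.06732 = 0.16864 → 0.169.

0.169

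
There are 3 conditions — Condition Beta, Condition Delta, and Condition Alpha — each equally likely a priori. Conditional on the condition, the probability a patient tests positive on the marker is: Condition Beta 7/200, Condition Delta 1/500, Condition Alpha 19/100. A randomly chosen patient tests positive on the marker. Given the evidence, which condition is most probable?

With a uniform prior (1/3 each), posterior ∝ likelihood:
  Condition Beta: 0.035
  Condition Delta: 0.002
  Condition Alpha: 0.19
Normalizing constant = 0.227.
Largest term belongs to Condition Alpha, so Condition Alpha is most probable.

Condition Alpha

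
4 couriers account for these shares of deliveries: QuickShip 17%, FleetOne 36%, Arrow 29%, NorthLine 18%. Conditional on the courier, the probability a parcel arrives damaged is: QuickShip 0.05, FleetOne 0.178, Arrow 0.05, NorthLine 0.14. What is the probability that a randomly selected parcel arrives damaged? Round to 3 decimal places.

0.112

Prior × likelihood for each hypothesis:
  QuickShip: 0.17 × 0.05 = 0.0085
  FleetOne: 0.36 × 0.178 = 0.06408
  Arrow: 0.29 × 0.05 = 0.0145
  NorthLine: 0.18 × 0.14 = 0.0252
P(damaged) = 0.0085 + 0.06408 + 0.0145 + 0.0252 = 0.11228 → 0.112.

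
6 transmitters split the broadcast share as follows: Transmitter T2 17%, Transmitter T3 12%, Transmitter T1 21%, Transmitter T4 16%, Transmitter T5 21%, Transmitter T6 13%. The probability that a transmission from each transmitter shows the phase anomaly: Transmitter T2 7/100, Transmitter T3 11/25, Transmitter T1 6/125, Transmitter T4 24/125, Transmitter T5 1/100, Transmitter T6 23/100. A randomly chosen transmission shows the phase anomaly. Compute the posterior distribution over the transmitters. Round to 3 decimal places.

Compute prior × likelihood for every hypothesis:
  Transmitter T2: 0.17 × 0.07 = 0.0119
  Transmitter T3: 0.12 × 0.44 = 0.0528
  Transmitter T1: 0.21 × 0.048 = 0.01008
  Transmitter T4: 0.16 × 0.192 = 0.03072
  Transmitter T5: 0.21 × 0.01 = 0.0021
  Transmitter T6: 0.13 × 0.23 = 0.0299
Sum = 0.1375.
P(Transmitter T2 | anomaly) = 0.0119/0.1375 ≈ 0.087
P(Transmitter T3 | anomaly) = 0.0528/0.1375 ≈ 0.384
P(Transmitter T1 | anomaly) = 0.01008/0.1375 ≈ 0.073
P(Transmitter T4 | anomaly) = 0.03072/0.1375 ≈ 0.223
P(Transmitter T5 | anomaly) = 0.0021/0.1375 ≈ 0.015
P(Transmitter T6 | anomaly) = 0.0299/0.1375 ≈ 0.217

Transmitter T2 0.087, Transmitter T3 0.384, Transmitter T1 0.073, Transmitter T4 0.223, Transmitter T5 0.015, Transmitter T6 0.217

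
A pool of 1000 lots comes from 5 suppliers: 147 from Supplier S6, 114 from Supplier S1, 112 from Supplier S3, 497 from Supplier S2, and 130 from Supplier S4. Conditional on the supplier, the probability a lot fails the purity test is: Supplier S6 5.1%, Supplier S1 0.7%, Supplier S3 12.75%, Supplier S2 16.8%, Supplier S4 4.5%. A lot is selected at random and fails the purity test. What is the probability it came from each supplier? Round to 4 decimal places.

Prior × likelihood for each hypothesis:
  Supplier S6: 0.147 × 0.051 = 0.007497
  Supplier S1: 0.114 × 0.007 = 0.000798
  Supplier S3: 0.112 × 0.1275 = 0.01428
  Supplier S2: 0.497 × 0.168 = 0.083496
  Supplier S4: 0.13 × 0.045 = 0.00585
Sum = 0.111921.
P(Supplier S6 | off-spec) = 0.007497/0.111921 ≈ 0.0670
P(Supplier S1 | off-spec) = 0.000798/0.111921 ≈ 0.0071
P(Supplier S3 | off-spec) = 0.01428/0.111921 ≈ 0.1276
P(Supplier S2 | off-spec) = 0.083496/0.111921 ≈ 0.7460
P(Supplier S4 | off-spec) = 0.00585/0.111921 ≈ 0.0523
(Check: 0.0670+0.0071+0.1276+0.7460+0.0523 = 1.0000.)

Supplier S6 0.0670, Supplier S1 0.0071, Supplier S3 0.1276, Supplier S2 0.7460, Supplier S4 0.0523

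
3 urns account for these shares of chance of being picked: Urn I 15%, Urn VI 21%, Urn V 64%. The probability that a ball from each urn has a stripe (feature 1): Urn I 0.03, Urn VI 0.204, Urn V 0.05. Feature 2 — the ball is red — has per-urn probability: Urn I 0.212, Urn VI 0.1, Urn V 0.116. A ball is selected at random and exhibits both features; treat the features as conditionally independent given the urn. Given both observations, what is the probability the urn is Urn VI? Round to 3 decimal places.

0.479

Unnormalized posteriors (prior × likelihood):
  Urn I: 0.15 × 0.03 × 0.212 = 0.000954
  Urn VI: 0.21 × 0.204 × 0.1 = 0.004284
  Urn V: 0.64 × 0.05 × 0.116 = 0.003712
Normalizing constant = 0.00895.
P(Urn VI | evidence) = 0.004284 / 0.00895 ≈ 0.479.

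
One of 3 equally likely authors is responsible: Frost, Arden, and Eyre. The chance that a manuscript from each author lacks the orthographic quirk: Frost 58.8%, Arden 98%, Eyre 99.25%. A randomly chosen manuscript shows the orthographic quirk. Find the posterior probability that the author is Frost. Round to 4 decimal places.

Taking complements, P(quirk | each) = Frost 0.412, Arden 0.02, Eyre 0.0075.
Since the prior is uniform, the posterior is proportional to the likelihood:
  Frost: 0.412
  Arden: 0.02
  Eyre: 0.0075
Normalizing constant = 0.4395.
P(Frost | evidence) = 0.412 / 0.4395 ≈ 0.9374.

0.9374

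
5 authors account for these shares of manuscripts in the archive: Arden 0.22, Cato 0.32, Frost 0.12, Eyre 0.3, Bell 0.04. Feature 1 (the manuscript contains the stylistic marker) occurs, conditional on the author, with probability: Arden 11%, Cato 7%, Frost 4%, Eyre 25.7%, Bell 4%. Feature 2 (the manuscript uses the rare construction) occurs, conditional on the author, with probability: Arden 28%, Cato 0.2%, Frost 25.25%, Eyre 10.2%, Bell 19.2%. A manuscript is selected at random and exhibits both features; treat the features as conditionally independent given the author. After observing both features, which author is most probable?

Eyre

Prior × likelihood for each hypothesis:
  Arden: 0.22 × 0.11 × 0.28 = 0.006776
  Cato: 0.32 × 0.07 × 0.002 = 0.0000448
  Frost: 0.12 × 0.04 × 0.2525 = 0.001212
  Eyre: 0.3 × 0.257 × 0.102 = 0.0078642
  Bell: 0.04 × 0.04 × 0.192 = 0.0003072
Total = 0.0162042.
Largest term belongs to Eyre, so Eyre is most probable.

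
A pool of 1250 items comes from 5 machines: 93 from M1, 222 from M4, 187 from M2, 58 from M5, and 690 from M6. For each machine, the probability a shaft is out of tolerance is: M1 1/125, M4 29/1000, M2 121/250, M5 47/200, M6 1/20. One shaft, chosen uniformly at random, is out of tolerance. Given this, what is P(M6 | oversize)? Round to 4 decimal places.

Unnormalized posteriors (prior × likelihood):
  M1: 0.0744 × 0.008 = 0.0005952
  M4: 0.1776 × 0.029 = 0.0051504
  M2: 0.1496 × 0.484 = 0.0724064
  M5: 0.0464 × 0.235 = 0.010904
  M6: 0.552 × 0.05 = 0.0276
Sum = 0.116656.
P(M6 | evidence) = 0.0276 / 0.116656 ≈ 0.2366.

0.2366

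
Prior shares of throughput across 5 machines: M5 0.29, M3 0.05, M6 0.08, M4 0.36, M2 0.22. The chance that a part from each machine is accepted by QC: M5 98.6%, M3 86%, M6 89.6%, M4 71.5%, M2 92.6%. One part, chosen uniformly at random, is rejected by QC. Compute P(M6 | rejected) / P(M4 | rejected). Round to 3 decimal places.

Taking complements, P(rejected | each) = M5 0.014, M3 0.14, M6 0.104, M4 0.285, M2 0.074.
Unnormalized posteriors (prior × likelihood):
  M5: 0.29 × 0.014 = 0.00406
  M3: 0.05 × 0.14 = 0.007
  M6: 0.08 × 0.104 = 0.00832
  M4: 0.36 × 0.285 = 0.1026
  M2: 0.22 × 0.074 = 0.01628
Sum = 0.13826.
The ratio is 0.00832 / 0.1026 (the normalizer cancels) = 0.081.

0.081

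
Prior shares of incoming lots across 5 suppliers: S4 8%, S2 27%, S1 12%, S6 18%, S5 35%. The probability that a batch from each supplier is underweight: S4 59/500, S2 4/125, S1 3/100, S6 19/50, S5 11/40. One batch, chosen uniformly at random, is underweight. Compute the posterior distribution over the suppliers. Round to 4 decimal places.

S4 0.0507, S2 0.0464, S1 0.0193, S6 0.3671, S5 0.5166

Prior × likelihood for each hypothesis:
  S4: 0.08 × 0.118 = 0.00944
  S2: 0.27 × 0.032 = 0.00864
  S1: 0.12 × 0.03 = 0.0036
  S6: 0.18 × 0.38 = 0.0684
  S5: 0.35 × 0.275 = 0.09625
Total = 0.18633.
P(S4 | underweight) = 0.00944/0.18633 ≈ 0.0507
P(S2 | underweight) = 0.00864/0.18633 ≈ 0.0464
P(S1 | underweight) = 0.0036/0.18633 ≈ 0.0193
P(S6 | underweight) = 0.0684/0.18633 ≈ 0.3671
P(S5 | underweight) = 0.09625/0.18633 ≈ 0.5166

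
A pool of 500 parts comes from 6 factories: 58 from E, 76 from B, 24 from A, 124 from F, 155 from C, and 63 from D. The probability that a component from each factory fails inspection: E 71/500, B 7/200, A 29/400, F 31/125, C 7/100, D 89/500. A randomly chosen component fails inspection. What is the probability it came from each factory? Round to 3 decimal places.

By Bayes' rule, posterior ∝ prior × likelihood:
  E: 0.116 × 0.142 = 0.016472
  B: 0.152 × 0.035 = 0.00532
  A: 0.048 × 0.0725 = 0.00348
  F: 0.248 × 0.248 = 0.061504
  C: 0.31 × 0.07 = 0.0217
  D: 0.126 × 0.178 = 0.022428
Total = 0.130904.
P(E | nonconforming) = 0.016472/0.130904 ≈ 0.126
P(B | nonconforming) = 0.00532/0.130904 ≈ 0.041
P(A | nonconforming) = 0.00348/0.130904 ≈ 0.027
P(F | nonconforming) = 0.061504/0.130904 ≈ 0.470
P(C | nonconforming) = 0.0217/0.130904 ≈ 0.166
P(D | nonconforming) = 0.022428/0.130904 ≈ 0.171

E 0.126, B 0.041, A 0.027, F 0.470, C 0.166, D 0.171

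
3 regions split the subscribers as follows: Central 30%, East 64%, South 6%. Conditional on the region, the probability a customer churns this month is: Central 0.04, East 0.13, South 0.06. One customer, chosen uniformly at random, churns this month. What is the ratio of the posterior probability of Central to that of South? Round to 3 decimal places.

By Bayes' rule, posterior ∝ prior × likelihood:
  Central: 0.3 × 0.04 = 0.012
  East: 0.64 × 0.13 = 0.0832
  South: 0.06 × 0.06 = 0.0036
Sum = 0.0988.
The ratio is 0.012 / 0.0036 (the normalizer cancels) = 3.333.

3.333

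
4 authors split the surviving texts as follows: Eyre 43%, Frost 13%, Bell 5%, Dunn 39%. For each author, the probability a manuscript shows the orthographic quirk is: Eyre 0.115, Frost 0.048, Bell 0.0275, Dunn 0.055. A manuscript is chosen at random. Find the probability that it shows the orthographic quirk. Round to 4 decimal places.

Unnormalized posteriors (prior × likelihood):
  Eyre: 0.43 × 0.115 = 0.04945
  Frost: 0.13 × 0.048 = 0.00624
  Bell: 0.05 × 0.0275 = 0.001375
  Dunn: 0.39 × 0.055 = 0.02145
P(quirk) = 0.04945 + 0.00624 + 0.001375 + 0.02145 = 0.078515 → 0.0785.

0.0785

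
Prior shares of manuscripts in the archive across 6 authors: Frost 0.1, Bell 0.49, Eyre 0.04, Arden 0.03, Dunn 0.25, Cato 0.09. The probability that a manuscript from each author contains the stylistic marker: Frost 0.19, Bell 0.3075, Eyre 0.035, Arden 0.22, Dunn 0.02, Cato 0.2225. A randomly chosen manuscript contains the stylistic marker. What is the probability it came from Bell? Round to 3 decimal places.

0.743

Unnormalized posteriors (prior × likelihood):
  Frost: 0.1 × 0.19 = 0.019
  Bell: 0.49 × 0.3075 = 0.150675
  Eyre: 0.04 × 0.035 = 0.0014
  Arden: 0.03 × 0.22 = 0.0066
  Dunn: 0.25 × 0.02 = 0.005
  Cato: 0.09 × 0.2225 = 0.020025
Normalizing constant = 0.2027.
P(Bell | evidence) = 0.150675 / 0.2027 ≈ 0.743.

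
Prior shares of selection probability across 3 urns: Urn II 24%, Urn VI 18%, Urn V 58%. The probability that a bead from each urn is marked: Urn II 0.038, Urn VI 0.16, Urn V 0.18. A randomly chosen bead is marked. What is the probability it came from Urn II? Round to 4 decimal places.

0.0641

Unnormalized posteriors (prior × likelihood):
  Urn II: 0.24 × 0.038 = 0.00912
  Urn VI: 0.18 × 0.16 = 0.0288
  Urn V: 0.58 × 0.18 = 0.1044
Total = 0.14232.
P(Urn II | evidence) = 0.00912 / 0.14232 ≈ 0.0641.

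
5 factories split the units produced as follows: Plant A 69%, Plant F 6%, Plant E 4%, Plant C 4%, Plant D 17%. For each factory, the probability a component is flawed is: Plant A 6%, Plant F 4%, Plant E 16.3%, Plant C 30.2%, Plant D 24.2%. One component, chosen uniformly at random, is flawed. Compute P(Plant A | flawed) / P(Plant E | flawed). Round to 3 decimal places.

Compute prior × likelihood for every hypothesis:
  Plant A: 0.69 × 0.06 = 0.0414
  Plant F: 0.06 × 0.04 = 0.0024
  Plant E: 0.04 × 0.163 = 0.00652
  Plant C: 0.04 × 0.302 = 0.01208
  Plant D: 0.17 × 0.242 = 0.04114
Sum = 0.10354.
The ratio is 0.0414 / 0.00652 (the normalizer cancels) = 6.350.

6.350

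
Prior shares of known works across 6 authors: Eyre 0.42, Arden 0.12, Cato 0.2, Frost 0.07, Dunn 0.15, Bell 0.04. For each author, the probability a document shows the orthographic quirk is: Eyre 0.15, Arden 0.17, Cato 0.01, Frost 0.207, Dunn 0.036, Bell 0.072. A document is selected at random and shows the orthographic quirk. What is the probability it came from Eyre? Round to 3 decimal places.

0.582

Compute prior × likelihood for every hypothesis:
  Eyre: 0.42 × 0.15 = 0.063
  Arden: 0.12 × 0.17 = 0.0204
  Cato: 0.2 × 0.01 = 0.002
  Frost: 0.07 × 0.207 = 0.01449
  Dunn: 0.15 × 0.036 = 0.0054
  Bell: 0.04 × 0.072 = 0.00288
Sum = 0.10817.
P(Eyre | evidence) = 0.063 / 0.10817 ≈ 0.582.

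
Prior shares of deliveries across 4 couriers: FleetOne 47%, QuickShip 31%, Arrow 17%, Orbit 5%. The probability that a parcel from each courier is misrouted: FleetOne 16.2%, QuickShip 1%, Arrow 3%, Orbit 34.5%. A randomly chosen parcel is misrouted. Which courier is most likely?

FleetOne

Unnormalized posteriors (prior × likelihood):
  FleetOne: 0.47 × 0.162 = 0.07614
  QuickShip: 0.31 × 0.01 = 0.0031
  Arrow: 0.17 × 0.03 = 0.0051
  Orbit: 0.05 × 0.345 = 0.01725
Sum = 0.10159.
Largest term belongs to FleetOne, so FleetOne is most probable.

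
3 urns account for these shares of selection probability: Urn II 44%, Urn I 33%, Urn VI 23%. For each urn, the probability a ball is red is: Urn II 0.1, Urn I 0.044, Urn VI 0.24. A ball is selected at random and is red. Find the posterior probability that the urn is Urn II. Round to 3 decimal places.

0.387

By Bayes' rule, posterior ∝ prior × likelihood:
  Urn II: 0.44 × 0.1 = 0.044
  Urn I: 0.33 × 0.044 = 0.01452
  Urn VI: 0.23 × 0.24 = 0.0552
Total = 0.11372.
P(Urn II | evidence) = 0.044 / 0.11372 ≈ 0.387.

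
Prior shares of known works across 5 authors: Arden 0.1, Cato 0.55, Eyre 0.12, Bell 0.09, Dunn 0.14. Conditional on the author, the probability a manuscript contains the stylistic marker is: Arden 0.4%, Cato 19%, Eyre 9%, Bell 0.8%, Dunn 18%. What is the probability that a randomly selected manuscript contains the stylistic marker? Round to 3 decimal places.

0.142

Compute prior × likelihood for every hypothesis:
  Arden: 0.1 × 0.004 = 0.0004
  Cato: 0.55 × 0.19 = 0.1045
  Eyre: 0.12 × 0.09 = 0.0108
  Bell: 0.09 × 0.008 = 0.00072
  Dunn: 0.14 × 0.18 = 0.0252
P(marker) = 0.0004 + 0.1045 + 0.0108 + 0.00072 + 0.0252 = 0.14162 → 0.142.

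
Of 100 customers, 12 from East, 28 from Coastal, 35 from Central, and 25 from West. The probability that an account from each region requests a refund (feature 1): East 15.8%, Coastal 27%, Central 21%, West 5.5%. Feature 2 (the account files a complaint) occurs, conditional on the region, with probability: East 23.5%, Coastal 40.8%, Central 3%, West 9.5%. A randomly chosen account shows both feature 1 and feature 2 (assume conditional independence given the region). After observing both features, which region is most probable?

Prior × likelihood for each hypothesis:
  East: 0.12 × 0.158 × 0.235 = 0.0044556
  Coastal: 0.28 × 0.27 × 0.408 = 0.0308448
  Central: 0.35 × 0.21 × 0.03 = 0.002205
  West: 0.25 × 0.055 × 0.095 = 0.00130625
Total = 0.03881165.
Largest term belongs to Coastal, so Coastal is most probable.

Coastal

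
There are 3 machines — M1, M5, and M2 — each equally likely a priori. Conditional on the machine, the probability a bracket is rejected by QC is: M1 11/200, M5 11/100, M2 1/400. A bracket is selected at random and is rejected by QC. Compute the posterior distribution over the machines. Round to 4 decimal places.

Since the prior is uniform, the posterior is proportional to the likelihood:
  M1: 0.055
  M5: 0.11
  M2: 0.0025
Normalizing constant = 0.1675.
P(M1 | rejected) = 0.055/0.1675 ≈ 0.3284
P(M5 | rejected) = 0.11/0.1675 ≈ 0.6567
P(M2 | rejected) = 0.0025/0.1675 ≈ 0.0149

M1 0.3284, M5 0.6567, M2 0.0149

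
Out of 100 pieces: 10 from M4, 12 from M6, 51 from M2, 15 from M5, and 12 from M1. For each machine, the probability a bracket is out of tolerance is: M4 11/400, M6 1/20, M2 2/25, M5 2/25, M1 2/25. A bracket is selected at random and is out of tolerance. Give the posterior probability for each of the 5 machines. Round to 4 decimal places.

M4 0.0387, M6 0.0843, M2 0.5734, M5 0.1687, M1 0.1349

Compute prior × likelihood for every hypothesis:
  M4: 0.1 × 0.0275 = 0.00275
  M6: 0.12 × 0.05 = 0.006
  M2: 0.51 × 0.08 = 0.0408
  M5: 0.15 × 0.08 = 0.012
  M1: 0.12 × 0.08 = 0.0096
Sum = 0.07115.
P(M4 | oversize) = 0.00275/0.07115 ≈ 0.0387
P(M6 | oversize) = 0.006/0.07115 ≈ 0.0843
P(M2 | oversize) = 0.0408/0.07115 ≈ 0.5734
P(M5 | oversize) = 0.012/0.07115 ≈ 0.1687
P(M1 | oversize) = 0.0096/0.07115 ≈ 0.1349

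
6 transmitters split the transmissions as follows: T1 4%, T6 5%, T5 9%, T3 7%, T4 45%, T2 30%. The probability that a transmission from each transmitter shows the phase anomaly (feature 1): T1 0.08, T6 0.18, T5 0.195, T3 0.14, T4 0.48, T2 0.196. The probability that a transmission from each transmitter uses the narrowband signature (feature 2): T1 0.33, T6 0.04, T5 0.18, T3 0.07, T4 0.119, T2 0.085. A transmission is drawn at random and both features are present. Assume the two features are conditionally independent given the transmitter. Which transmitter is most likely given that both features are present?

Compute prior × likelihood for every hypothesis:
  T1: 0.04 × 0.08 × 0.33 = 0.001056
  T6: 0.05 × 0.18 × 0.04 = 0.00036
  T5: 0.09 × 0.195 × 0.18 = 0.003159
  T3: 0.07 × 0.14 × 0.07 = 0.000686
  T4: 0.45 × 0.48 × 0.119 = 0.025704
  T2: 0.3 × 0.196 × 0.085 = 0.004998
Normalizing constant = 0.035963.
Largest term belongs to T4, so T4 is most probable.

T4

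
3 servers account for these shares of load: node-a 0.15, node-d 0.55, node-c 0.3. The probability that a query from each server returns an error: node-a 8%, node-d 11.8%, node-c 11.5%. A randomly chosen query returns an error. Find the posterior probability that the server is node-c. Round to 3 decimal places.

Unnormalized posteriors (prior × likelihood):
  node-a: 0.15 × 0.08 = 0.012
  node-d: 0.55 × 0.118 = 0.0649
  node-c: 0.3 × 0.115 = 0.0345
Sum = 0.1114.
P(node-c | evidence) = 0.0345 / 0.1114 ≈ 0.310.

0.310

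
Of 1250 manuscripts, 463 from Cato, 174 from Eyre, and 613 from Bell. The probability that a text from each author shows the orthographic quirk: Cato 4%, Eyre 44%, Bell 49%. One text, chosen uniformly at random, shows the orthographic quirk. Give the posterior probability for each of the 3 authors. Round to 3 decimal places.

Cato 0.047, Eyre 0.194, Bell 0.760

By Bayes' rule, posterior ∝ prior × likelihood:
  Cato: 0.3704 × 0.04 = 0.014816
  Eyre: 0.1392 × 0.44 = 0.061248
  Bell: 0.4904 × 0.49 = 0.240296
Sum = 0.31636.
P(Cato | quirk) = 0.014816/0.31636 ≈ 0.047
P(Eyre | quirk) = 0.061248/0.31636 ≈ 0.194
P(Bell | quirk) = 0.240296/0.31636 ≈ 0.760
(Check: 0.047+0.194+0.760 = 1.001.)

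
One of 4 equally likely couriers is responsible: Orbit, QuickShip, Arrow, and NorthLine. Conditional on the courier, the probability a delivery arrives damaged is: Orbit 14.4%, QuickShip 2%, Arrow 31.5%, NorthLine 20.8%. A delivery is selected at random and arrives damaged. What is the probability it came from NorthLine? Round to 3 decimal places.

Since the prior is uniform, the posterior is proportional to the likelihood:
  Orbit: 0.144
  QuickShip: 0.02
  Arrow: 0.315
  NorthLine: 0.208
Total = 0.687.
P(NorthLine | evidence) = 0.208 / 0.687 ≈ 0.303.

0.303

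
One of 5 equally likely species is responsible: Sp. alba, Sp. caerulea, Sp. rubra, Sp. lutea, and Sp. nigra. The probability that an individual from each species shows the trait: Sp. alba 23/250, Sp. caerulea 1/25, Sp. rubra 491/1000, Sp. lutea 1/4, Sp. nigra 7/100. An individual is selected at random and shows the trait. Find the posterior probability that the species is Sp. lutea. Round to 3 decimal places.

0.265

With a uniform prior (1/5 each), posterior ∝ likelihood:
  Sp. alba: 0.092
  Sp. caerulea: 0.04
  Sp. rubra: 0.491
  Sp. lutea: 0.25
  Sp. nigra: 0.07
Total = 0.943.
P(Sp. lutea | evidence) = 0.25 / 0.943 ≈ 0.265.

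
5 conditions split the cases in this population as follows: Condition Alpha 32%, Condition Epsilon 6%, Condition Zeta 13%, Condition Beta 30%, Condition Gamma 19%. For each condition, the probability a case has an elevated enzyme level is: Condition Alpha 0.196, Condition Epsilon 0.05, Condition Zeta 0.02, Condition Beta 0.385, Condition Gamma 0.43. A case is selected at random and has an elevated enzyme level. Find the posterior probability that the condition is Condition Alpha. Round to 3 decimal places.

Compute prior × likelihood for every hypothesis:
  Condition Alpha: 0.32 × 0.196 = 0.06272
  Condition Epsilon: 0.06 × 0.05 = 0.003
  Condition Zeta: 0.13 × 0.02 = 0.0026
  Condition Beta: 0.3 × 0.385 = 0.1155
  Condition Gamma: 0.19 × 0.43 = 0.0817
Total = 0.26552.
P(Condition Alpha | evidence) = 0.06272 / 0.26552 ≈ 0.236.

0.236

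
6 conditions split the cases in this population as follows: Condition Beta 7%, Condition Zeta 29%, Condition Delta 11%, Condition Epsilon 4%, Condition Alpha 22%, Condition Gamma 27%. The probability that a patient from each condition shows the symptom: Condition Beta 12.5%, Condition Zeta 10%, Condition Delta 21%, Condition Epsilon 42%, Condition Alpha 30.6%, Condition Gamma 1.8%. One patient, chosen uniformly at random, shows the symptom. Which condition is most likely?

Compute prior × likelihood for every hypothesis:
  Condition Beta: 0.07 × 0.125 = 0.00875
  Condition Zeta: 0.29 × 0.1 = 0.029
  Condition Delta: 0.11 × 0.21 = 0.0231
  Condition Epsilon: 0.04 × 0.42 = 0.0168
  Condition Alpha: 0.22 × 0.306 = 0.06732
  Condition Gamma: 0.27 × 0.018 = 0.00486
Total = 0.14983.
Largest term belongs to Condition Alpha, so Condition Alpha is most probable.

Condition Alpha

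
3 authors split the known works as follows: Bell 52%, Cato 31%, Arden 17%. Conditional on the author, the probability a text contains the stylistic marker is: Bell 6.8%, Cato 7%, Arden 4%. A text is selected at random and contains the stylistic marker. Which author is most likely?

Prior × likelihood for each hypothesis:
  Bell: 0.52 × 0.068 = 0.03536
  Cato: 0.31 × 0.07 = 0.0217
  Arden: 0.17 × 0.04 = 0.0068
Total = 0.06386.
Largest term belongs to Bell, so Bell is most probable.

Bell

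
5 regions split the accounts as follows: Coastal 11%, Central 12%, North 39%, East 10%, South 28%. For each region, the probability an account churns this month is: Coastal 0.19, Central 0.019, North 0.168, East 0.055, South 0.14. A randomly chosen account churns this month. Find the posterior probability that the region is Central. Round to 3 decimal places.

0.017

Unnormalized posteriors (prior × likelihood):
  Coastal: 0.11 × 0.19 = 0.0209
  Central: 0.12 × 0.019 = 0.00228
  North: 0.39 × 0.168 = 0.06552
  East: 0.1 × 0.055 = 0.0055
  South: 0.28 × 0.14 = 0.0392
Total = 0.1334.
P(Central | evidence) = 0.00228 / 0.1334 ≈ 0.017.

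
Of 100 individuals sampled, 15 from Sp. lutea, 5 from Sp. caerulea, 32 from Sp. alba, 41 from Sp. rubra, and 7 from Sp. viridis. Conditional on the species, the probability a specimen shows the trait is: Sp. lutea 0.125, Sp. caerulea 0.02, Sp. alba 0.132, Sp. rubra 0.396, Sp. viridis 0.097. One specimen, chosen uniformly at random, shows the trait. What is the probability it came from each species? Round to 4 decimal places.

By Bayes' rule, posterior ∝ prior × likelihood:
  Sp. lutea: 0.15 × 0.125 = 0.01875
  Sp. caerulea: 0.05 × 0.02 = 0.001
  Sp. alba: 0.32 × 0.132 = 0.04224
  Sp. rubra: 0.41 × 0.396 = 0.16236
  Sp. viridis: 0.07 × 0.097 = 0.00679
Normalizing constant = 0.23114.
P(Sp. lutea | trait) = 0.01875/0.23114 ≈ 0.0811
P(Sp. caerulea | trait) = 0.001/0.23114 ≈ 0.0043
P(Sp. alba | trait) = 0.04224/0.23114 ≈ 0.1827
P(Sp. rubra | trait) = 0.16236/0.23114 ≈ 0.7024
P(Sp. viridis | trait) = 0.00679/0.23114 ≈ 0.0294

Sp. lutea 0.0811, Sp. caerulea 0.0043, Sp. alba 0.1827, Sp. rubra 0.7024, Sp. viridis 0.0294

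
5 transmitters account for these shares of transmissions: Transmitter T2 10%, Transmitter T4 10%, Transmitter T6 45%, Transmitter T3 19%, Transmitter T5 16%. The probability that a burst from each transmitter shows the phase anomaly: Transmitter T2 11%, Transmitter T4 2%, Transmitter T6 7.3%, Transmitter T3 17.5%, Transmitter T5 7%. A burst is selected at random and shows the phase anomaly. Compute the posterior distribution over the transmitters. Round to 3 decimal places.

Prior × likelihood for each hypothesis:
  Transmitter T2: 0.1 × 0.11 = 0.011
  Transmitter T4: 0.1 × 0.02 = 0.002
  Transmitter T6: 0.45 × 0.073 = 0.03285
  Transmitter T3: 0.19 × 0.175 = 0.03325
  Transmitter T5: 0.16 × 0.07 = 0.0112
Total = 0.0903.
P(Transmitter T2 | anomaly) = 0.011/0.0903 ≈ 0.122
P(Transmitter T4 | anomaly) = 0.002/0.0903 ≈ 0.022
P(Transmitter T6 | anomaly) = 0.03285/0.0903 ≈ 0.364
P(Transmitter T3 | anomaly) = 0.03325/0.0903 ≈ 0.368
P(Transmitter T5 | anomaly) = 0.0112/0.0903 ≈ 0.124

Transmitter T2 0.122, Transmitter T4 0.022, Transmitter T6 0.364, Transmitter T3 0.368, Transmitter T5 0.124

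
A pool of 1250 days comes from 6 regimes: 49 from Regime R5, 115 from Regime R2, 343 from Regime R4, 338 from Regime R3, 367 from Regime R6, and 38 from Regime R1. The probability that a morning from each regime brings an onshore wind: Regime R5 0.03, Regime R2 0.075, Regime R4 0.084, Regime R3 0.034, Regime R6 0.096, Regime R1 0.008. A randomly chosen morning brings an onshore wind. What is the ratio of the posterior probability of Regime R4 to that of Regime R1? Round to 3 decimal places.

94.776

Unnormalized posteriors (prior × likelihood):
  Regime R5: 0.0392 × 0.03 = 0.001176
  Regime R2: 0.092 × 0.075 = 0.0069
  Regime R4: 0.2744 × 0.084 = 0.0230496
  Regime R3: 0.2704 × 0.034 = 0.0091936
  Regime R6: 0.2936 × 0.096 = 0.0281856
  Regime R1: 0.0304 × 0.008 = 0.0002432
Normalizing constant = 0.068748.
The ratio is 0.0230496 / 0.0002432 (the normalizer cancels) = 94.776.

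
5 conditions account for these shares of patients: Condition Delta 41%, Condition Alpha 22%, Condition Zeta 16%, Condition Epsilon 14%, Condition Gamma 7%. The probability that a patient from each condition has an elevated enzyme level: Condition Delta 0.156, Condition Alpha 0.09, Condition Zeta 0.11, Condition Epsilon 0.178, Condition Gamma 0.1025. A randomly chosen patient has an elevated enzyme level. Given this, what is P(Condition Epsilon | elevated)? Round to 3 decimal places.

Unnormalized posteriors (prior × likelihood):
  Condition Delta: 0.41 × 0.156 = 0.06396
  Condition Alpha: 0.22 × 0.09 = 0.0198
  Condition Zeta: 0.16 × 0.11 = 0.0176
  Condition Epsilon: 0.14 × 0.178 = 0.02492
  Condition Gamma: 0.07 × 0.1025 = 0.007175
Normalizing constant = 0.133455.
P(Condition Epsilon | evidence) = 0.02492 / 0.133455 ≈ 0.187.

0.187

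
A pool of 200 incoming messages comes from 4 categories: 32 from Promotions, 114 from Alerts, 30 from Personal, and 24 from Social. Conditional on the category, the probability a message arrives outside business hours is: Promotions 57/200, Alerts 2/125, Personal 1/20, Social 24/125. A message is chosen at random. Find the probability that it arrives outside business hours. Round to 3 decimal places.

0.085

Prior × likelihood for each hypothesis:
  Promotions: 0.16 × 0.285 = 0.0456
  Alerts: 0.57 × 0.016 = 0.00912
  Personal: 0.15 × 0.05 = 0.0075
  Social: 0.12 × 0.192 = 0.02304
P(off-hours) = 0.0456 + 0.00912 + 0.0075 + 0.02304 = 0.08526 → 0.085.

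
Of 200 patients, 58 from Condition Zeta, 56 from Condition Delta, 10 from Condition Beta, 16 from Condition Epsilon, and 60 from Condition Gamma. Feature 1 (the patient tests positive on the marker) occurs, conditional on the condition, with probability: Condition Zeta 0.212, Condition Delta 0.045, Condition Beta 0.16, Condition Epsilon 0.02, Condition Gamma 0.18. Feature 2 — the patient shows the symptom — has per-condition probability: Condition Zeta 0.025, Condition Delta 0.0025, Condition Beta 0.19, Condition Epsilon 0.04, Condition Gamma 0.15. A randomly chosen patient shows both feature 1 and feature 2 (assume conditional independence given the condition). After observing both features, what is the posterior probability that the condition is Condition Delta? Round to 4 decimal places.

0.0028

Prior × likelihood for each hypothesis:
  Condition Zeta: 0.29 × 0.212 × 0.025 = 0.001537
  Condition Delta: 0.28 × 0.045 × 0.0025 = 0.0000315
  Condition Beta: 0.05 × 0.16 × 0.19 = 0.00152
  Condition Epsilon: 0.08 × 0.02 × 0.04 = 0.000064
  Condition Gamma: 0.3 × 0.18 × 0.15 = 0.0081
Sum = 0.0112525.
P(Condition Delta | evidence) = 0.0000315 / 0.0112525 ≈ 0.0028.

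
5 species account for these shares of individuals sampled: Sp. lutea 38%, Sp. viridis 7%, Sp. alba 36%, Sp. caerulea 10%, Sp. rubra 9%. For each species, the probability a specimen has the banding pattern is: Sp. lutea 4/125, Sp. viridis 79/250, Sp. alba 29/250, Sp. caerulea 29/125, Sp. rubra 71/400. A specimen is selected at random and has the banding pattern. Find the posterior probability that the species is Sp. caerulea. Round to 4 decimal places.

Prior × likelihood for each hypothesis:
  Sp. lutea: 0.38 × 0.032 = 0.01216
  Sp. viridis: 0.07 × 0.316 = 0.02212
  Sp. alba: 0.36 × 0.116 = 0.04176
  Sp. caerulea: 0.1 × 0.232 = 0.0232
  Sp. rubra: 0.09 × 0.1775 = 0.015975
Normalizing constant = 0.115215.
P(Sp. caerulea | evidence) = 0.0232 / 0.115215 ≈ 0.2014.

0.2014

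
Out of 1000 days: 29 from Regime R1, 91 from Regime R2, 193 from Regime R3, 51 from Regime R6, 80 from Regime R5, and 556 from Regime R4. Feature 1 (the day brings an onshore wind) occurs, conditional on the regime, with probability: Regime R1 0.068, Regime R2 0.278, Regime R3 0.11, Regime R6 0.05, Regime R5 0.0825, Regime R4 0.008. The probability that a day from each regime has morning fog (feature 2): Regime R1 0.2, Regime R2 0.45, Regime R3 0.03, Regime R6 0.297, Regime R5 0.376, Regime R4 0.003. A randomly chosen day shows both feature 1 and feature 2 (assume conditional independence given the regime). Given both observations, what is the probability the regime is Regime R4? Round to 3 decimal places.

0.001

Compute prior × likelihood for every hypothesis:
  Regime R1: 0.029 × 0.068 × 0.2 = 0.0003944
  Regime R2: 0.091 × 0.278 × 0.45 = 0.0113841
  Regime R3: 0.193 × 0.11 × 0.03 = 0.0006369
  Regime R6: 0.051 × 0.05 × 0.297 = 0.00075735
  Regime R5: 0.08 × 0.0825 × 0.376 = 0.0024816
  Regime R4: 0.556 × 0.008 × 0.003 = 0.000013344
Sum = 0.015667694.
P(Regime R4 | evidence) = 0.000013344 / 0.015667694 ≈ 0.001.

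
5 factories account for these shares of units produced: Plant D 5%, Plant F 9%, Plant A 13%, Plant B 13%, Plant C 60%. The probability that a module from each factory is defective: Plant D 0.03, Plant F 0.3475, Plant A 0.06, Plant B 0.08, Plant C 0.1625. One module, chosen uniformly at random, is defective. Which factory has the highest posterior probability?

Prior × likelihood for each hypothesis:
  Plant D: 0.05 × 0.03 = 0.0015
  Plant F: 0.09 × 0.3475 = 0.031275
  Plant A: 0.13 × 0.06 = 0.0078
  Plant B: 0.13 × 0.08 = 0.0104
  Plant C: 0.6 × 0.1625 = 0.0975
Normalizing constant = 0.148475.
Largest term belongs to Plant C, so Plant C is most probable.

Plant C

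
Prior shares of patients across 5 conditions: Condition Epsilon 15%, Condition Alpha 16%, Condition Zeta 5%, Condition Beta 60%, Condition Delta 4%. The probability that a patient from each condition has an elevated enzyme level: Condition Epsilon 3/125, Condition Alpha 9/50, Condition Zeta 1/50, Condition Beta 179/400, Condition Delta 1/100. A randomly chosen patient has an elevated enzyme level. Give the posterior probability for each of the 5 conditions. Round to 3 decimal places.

Condition Epsilon 0.012, Condition Alpha 0.095, Condition Zeta 0.003, Condition Beta 0.888, Condition Delta 0.001

By Bayes' rule, posterior ∝ prior × likelihood:
  Condition Epsilon: 0.15 × 0.024 = 0.0036
  Condition Alpha: 0.16 × 0.18 = 0.0288
  Condition Zeta: 0.05 × 0.02 = 0.001
  Condition Beta: 0.6 × 0.4475 = 0.2685
  Condition Delta: 0.04 × 0.01 = 0.0004
Normalizing constant = 0.3023.
P(Condition Epsilon | elevated) = 0.0036/0.3023 ≈ 0.012
P(Condition Alpha | elevated) = 0.0288/0.3023 ≈ 0.095
P(Condition Zeta | elevated) = 0.001/0.3023 ≈ 0.003
P(Condition Beta | elevated) = 0.2685/0.3023 ≈ 0.888
P(Condition Delta | elevated) = 0.0004/0.3023 ≈ 0.001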